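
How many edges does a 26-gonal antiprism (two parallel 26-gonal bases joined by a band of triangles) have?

104

An antiprism on an n-gon has two n-gon caps and 2n triangles: V = 2·26 = 52, E = 4·26 = 104, F = 2·26 + 2 = 54.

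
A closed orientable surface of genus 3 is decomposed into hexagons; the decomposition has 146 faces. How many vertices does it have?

χ = 2 − 2·3 = -4, and every face is a hexagon so 6F = 2E.
E = 6·146/2 = 438. Then V = -4 + E − F = -4 + 438 − 146 = 288.

288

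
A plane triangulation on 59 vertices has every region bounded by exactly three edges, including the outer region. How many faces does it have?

114

In a plane triangulation 3F = 2E and V − E + F = 2, so F = 2V − 4 = 2·59 − 4 = 114.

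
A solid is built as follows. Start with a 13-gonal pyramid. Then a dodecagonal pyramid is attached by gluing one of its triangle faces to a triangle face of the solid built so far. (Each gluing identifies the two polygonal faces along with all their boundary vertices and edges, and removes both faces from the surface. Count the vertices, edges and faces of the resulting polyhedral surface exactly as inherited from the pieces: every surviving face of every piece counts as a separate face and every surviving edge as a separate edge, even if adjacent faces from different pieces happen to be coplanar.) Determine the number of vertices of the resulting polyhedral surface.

24

A 13-gonal pyramid: V=14, E=26, F=14.
Attach a dodecagonal pyramid (V=13, E=24, F=13) along a 3-gon: merge 3 vertices and 3 edges, delete both glued faces → V=24, E=47, F=25.
Check: V − E + F = 24 − 47 + 25 = 2.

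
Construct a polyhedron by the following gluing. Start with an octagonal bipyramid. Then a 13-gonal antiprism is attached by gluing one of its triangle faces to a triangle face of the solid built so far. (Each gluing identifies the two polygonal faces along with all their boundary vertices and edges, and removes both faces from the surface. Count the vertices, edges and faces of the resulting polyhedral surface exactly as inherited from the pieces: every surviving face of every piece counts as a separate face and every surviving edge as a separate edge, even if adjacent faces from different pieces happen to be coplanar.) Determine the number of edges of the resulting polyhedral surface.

An octagonal bipyramid: V=10, E=24, F=16.
Attach a 13-gonal antiprism (V=26, E=52, F=28) along a 3-gon: merge 3 vertices and 3 edges, delete both glued faces → V=33, E=73, F=42.
Check: V − E + F = 33 − 73 + 42 = 2.

73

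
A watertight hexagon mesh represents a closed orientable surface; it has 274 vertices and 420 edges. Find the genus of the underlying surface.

Every face is a hexagon and each edge borders two faces, so 6F = 2·420, giving F = 140.
χ = V − E + F = 274 − 420 + 140 = -6.
For a closed orientable surface χ = 2 − 2g, so g = (2 − (-6))/2 = 4.

4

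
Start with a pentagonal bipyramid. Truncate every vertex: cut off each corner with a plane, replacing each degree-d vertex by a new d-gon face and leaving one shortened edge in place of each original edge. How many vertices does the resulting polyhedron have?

30

The base solid has V = 7, E = 15, F = 10.
Truncation replaces each original edge-end by a new vertex, so V′ = 2E = 30.
Each original edge survives, and each old vertex of degree d contributes d new edges; summing degrees gives Σd = 2E, so E′ = E + 2E = 3E = 45.
Each original face survives and each original vertex becomes one new face: F′ = F + V = 17.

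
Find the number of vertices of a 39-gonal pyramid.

40

A pyramid on an n-gon base has one n-gon and n triangles: V = 39 + 1 = 40, E = 2·39 = 78, F = 39 + 1 = 40.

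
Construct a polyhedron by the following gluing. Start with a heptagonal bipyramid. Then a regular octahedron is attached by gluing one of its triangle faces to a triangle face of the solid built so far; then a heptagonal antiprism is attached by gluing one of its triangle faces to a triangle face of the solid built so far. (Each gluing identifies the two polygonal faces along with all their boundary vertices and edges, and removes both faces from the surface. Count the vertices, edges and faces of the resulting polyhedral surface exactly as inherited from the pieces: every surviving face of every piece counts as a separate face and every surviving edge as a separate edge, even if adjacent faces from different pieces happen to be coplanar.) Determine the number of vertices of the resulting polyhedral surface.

A heptagonal bipyramid: V=9, E=21, F=14.
Attach a regular octahedron (V=6, E=12, F=8) along a 3-gon: merge 3 vertices and 3 edges, delete both glued faces → V=12, E=30, F=20.
Attach a heptagonal antiprism (V=14, E=28, F=16) along a 3-gon: merge 3 vertices and 3 edges, delete both glued faces → V=23, E=55, F=34.
Check: V − E + F = 23 − 55 + 34 = 2.

23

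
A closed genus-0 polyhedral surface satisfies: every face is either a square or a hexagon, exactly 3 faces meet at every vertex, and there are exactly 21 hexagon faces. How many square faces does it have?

6

Let x be the number of squares; then F = 21 + x.
Edge–face incidences: 2E = 6·21 + 4·x = 126 + 4x.
Every vertex has degree 3, so 3V = 2E.
Euler: V − E + F = 2 ⇒ (2E)/3 − E + (21 + x) = 2.
Multiply by 6: 2·(2E) − 3·(2E) + 6·(21 + x) = 12, i.e. 126 + 6x − (126 + 4x) = 12.
Collecting terms: 2x = 12, so x = 6.
Then 2E = 126 + 4·6 = 150, so E = 75, V = 2E/3 = 50, F = 21 + 6 = 27.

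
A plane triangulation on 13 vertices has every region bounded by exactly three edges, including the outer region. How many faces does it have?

22

In a plane triangulation 3F = 2E and V − E + F = 2, so F = 2V − 4 = 2·13 − 4 = 22.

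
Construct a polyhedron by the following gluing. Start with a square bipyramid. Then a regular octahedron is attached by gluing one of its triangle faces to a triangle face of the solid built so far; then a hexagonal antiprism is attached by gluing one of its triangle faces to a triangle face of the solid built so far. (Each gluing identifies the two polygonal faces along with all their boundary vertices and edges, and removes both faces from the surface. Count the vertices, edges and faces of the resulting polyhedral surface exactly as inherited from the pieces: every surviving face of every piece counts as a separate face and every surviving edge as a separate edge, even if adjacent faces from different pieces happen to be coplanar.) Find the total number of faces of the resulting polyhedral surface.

A square bipyramid: V=6, E=12, F=8.
Attach a regular octahedron (V=6, E=12, F=8) along a 3-gon: merge 3 vertices and 3 edges, delete both glued faces → V=9, E=21, F=14.
Attach a hexagonal antiprism (V=12, E=24, F=14) along a 3-gon: merge 3 vertices and 3 edges, delete both glued faces → V=18, E=42, F=26.
Check: V − E + F = 18 − 42 + 26 = 2.

26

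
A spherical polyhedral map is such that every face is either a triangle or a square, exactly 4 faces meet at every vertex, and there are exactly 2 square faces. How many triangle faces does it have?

Let x be the number of triangles; then F = 2 + x.
Edge–face incidences: 2E = 4·2 + 3·x = 8 + 3x.
Every vertex has degree 4, so 4V = 2E.
Euler: V − E + F = 2 ⇒ (2E)/4 − E + (2 + x) = 2.
Multiply by 8: 2·(2E) − 4·(2E) + 8·(2 + x) = 16, i.e. 16 + 8x − 2·(8 + 3x) = 16.
Collecting terms: 2x = 16, so x = 8.
Then 2E = 8 + 3·8 = 32, so E = 16, V = 2E/4 = 8, F = 2 + 8 = 10.

8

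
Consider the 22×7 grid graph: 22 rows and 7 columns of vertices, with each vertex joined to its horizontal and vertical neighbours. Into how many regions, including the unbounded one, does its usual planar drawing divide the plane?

The grid has V = 22·7 = 154 vertices and E = 22·6 + 7·21 = 279 edges.
F = 2 − V + E = 2 − 154 + 279 = 127.

127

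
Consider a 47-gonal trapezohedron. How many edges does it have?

188

The n-trapezohedron (dual of the n-antiprism) has V = 2·47 + 2 = 96, E = 4·47 = 188, F = 2·47 = 94.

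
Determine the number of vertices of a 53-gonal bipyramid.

55

A bipyramid over an n-gon has 2n triangular faces and n + 2 vertices: V = 53 + 2 = 55, E = 3·53 = 159, F = 2·53 = 106.
Check: V − E + F = 55 − 159 + 106 = 2.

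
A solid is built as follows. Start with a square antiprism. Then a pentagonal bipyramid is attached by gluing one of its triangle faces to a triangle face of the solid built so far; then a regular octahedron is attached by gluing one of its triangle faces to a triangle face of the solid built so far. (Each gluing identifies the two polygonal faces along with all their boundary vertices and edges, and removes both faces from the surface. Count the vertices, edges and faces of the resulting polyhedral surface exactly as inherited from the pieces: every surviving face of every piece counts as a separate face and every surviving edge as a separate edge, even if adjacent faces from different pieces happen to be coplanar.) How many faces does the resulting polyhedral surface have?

A square antiprism: V=8, E=16, F=10.
Attach a pentagonal bipyramid (V=7, E=15, F=10) along a 3-gon: merge 3 vertices and 3 edges, delete both glued faces → V=12, E=28, F=18.
Attach a regular octahedron (V=6, E=12, F=8) along a 3-gon: merge 3 vertices and 3 edges, delete both glued faces → V=15, E=37, F=24.
Check: V − E + F = 15 − 37 + 24 = 2.

24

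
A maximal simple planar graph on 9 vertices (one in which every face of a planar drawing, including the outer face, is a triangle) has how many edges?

In a plane triangulation 3F = 2E and V − E + F = 2, so E = 3V − 6 = 3·9 − 6 = 21.

21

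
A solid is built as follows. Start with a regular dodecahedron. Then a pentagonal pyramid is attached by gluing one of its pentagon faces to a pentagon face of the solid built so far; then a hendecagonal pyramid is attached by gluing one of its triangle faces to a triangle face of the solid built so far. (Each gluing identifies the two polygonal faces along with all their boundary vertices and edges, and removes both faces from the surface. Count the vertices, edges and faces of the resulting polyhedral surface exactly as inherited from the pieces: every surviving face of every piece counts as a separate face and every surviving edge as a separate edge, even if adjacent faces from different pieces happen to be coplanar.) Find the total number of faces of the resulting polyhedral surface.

A regular dodecahedron: V=20, E=30, F=12.
Attach a pentagonal pyramid (V=6, E=10, F=6) along a 5-gon: merge 5 vertices and 5 edges, delete both glued faces → V=21, E=35, F=16.
Attach a hendecagonal pyramid (V=12, E=22, F=12) along a 3-gon: merge 3 vertices and 3 edges, delete both glued faces → V=30, E=54, F=26.
Check: V − E + F = 30 − 54 + 26 = 2.

26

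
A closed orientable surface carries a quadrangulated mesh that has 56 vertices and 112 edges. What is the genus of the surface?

Every face is a square and each edge borders two faces, so 4F = 2·112, giving F = 56.
χ = V − E + F = 56 − 112 + 56 = 0.
For a closed orientable surface χ = 2 − 2g, so g = (2 − (0))/2 = 1.

1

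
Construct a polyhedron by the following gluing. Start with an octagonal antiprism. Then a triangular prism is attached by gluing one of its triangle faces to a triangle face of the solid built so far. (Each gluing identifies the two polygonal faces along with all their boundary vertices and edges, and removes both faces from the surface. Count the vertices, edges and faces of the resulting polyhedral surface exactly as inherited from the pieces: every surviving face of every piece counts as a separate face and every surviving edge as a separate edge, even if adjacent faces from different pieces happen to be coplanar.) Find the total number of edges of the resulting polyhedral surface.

An octagonal antiprism: V=16, E=32, F=18.
Attach a triangular prism (V=6, E=9, F=5) along a 3-gon: merge 3 vertices and 3 edges, delete both glued faces → V=19, E=38, F=21.
Check: V − E + F = 19 − 38 + 21 = 2.

38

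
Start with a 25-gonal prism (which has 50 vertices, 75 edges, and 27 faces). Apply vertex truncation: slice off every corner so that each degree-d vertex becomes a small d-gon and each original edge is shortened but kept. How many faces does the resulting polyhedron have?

77

Truncation replaces each original edge-end by a new vertex, so V′ = 2E = 150.
Each original edge survives, and each old vertex of degree d contributes d new edges; summing degrees gives Σd = 2E, so E′ = E + 2E = 3E = 225.
Each original face survives and each original vertex becomes one new face: F′ = F + V = 77.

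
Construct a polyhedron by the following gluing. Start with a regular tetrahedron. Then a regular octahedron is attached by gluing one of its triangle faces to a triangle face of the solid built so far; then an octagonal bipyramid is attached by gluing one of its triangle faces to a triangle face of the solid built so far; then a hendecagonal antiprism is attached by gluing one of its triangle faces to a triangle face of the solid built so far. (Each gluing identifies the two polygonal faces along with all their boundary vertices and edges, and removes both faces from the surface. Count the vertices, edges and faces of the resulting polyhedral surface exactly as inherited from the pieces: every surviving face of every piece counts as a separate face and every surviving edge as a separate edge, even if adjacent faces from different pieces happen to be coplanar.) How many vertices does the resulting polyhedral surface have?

33

A regular tetrahedron: V=4, E=6, F=4.
Attach a regular octahedron (V=6, E=12, F=8) along a 3-gon: merge 3 vertices and 3 edges, delete both glued faces → V=7, E=15, F=10.
Attach an octagonal bipyramid (V=10, E=24, F=16) along a 3-gon: merge 3 vertices and 3 edges, delete both glued faces → V=14, E=36, F=24.
Attach a hendecagonal antiprism (V=22, E=44, F=24) along a 3-gon: merge 3 vertices and 3 edges, delete both glued faces → V=33, E=77, F=46.
Check: V − E + F = 33 − 77 + 46 = 2.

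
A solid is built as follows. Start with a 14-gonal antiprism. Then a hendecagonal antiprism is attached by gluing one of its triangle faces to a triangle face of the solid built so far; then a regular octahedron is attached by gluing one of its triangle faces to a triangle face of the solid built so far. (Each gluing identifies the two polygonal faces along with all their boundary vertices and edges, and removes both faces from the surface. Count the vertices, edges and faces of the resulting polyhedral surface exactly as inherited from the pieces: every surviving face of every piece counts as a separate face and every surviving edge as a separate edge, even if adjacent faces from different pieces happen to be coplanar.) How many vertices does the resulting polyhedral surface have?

50

A 14-gonal antiprism: V=28, E=56, F=30.
Attach a hendecagonal antiprism (V=22, E=44, F=24) along a 3-gon: merge 3 vertices and 3 edges, delete both glued faces → V=47, E=97, F=52.
Attach a regular octahedron (V=6, E=12, F=8) along a 3-gon: merge 3 vertices and 3 edges, delete both glued faces → V=50, E=106, F=58.
Check: V − E + F = 50 − 106 + 58 = 2.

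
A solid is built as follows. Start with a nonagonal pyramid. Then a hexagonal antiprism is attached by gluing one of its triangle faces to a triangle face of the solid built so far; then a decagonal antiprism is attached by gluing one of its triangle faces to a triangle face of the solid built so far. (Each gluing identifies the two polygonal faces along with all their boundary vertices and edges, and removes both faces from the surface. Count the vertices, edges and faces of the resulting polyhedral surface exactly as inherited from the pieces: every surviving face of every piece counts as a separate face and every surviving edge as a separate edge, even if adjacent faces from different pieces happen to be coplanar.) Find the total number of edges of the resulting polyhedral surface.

76

A nonagonal pyramid: V=10, E=18, F=10.
Attach a hexagonal antiprism (V=12, E=24, F=14) along a 3-gon: merge 3 vertices and 3 edges, delete both glued faces → V=19, E=39, F=22.
Attach a decagonal antiprism (V=20, E=40, F=22) along a 3-gon: merge 3 vertices and 3 edges, delete both glued faces → V=36, E=76, F=42.
Check: V − E + F = 36 − 76 + 42 = 2.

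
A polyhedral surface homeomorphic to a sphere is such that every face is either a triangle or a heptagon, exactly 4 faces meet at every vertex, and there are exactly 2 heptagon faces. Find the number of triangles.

Let x be the number of triangles; then F = 2 + x.
Edge–face incidences: 2E = 7·2 + 3·x = 14 + 3x.
Every vertex has degree 4, so 4V = 2E.
Euler: V − E + F = 2 ⇒ (2E)/4 − E + (2 + x) = 2.
Multiply by 8: 2·(2E) − 4·(2E) + 8·(2 + x) = 16, i.e. 16 + 8x − 2·(14 + 3x) = 16.
Collecting terms: 2x − 12 = 16, so 2x = 28, so x = 14.
Then 2E = 14 + 3·14 = 56, so E = 28, V = 2E/4 = 14, F = 2 + 14 = 16.

14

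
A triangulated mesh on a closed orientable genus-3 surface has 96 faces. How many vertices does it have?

χ = 2 − 2·3 = -4, and every face is a triangle so 3F = 2E.
E = 3·96/2 = 144. Then V = -4 + E − F = -4 + 144 − 96 = 44.

44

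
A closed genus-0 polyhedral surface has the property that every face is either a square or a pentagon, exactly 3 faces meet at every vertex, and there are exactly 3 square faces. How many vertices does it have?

14

Let x be the number of pentagons; then F = 3 + x.
Edge–face incidences: 2E = 4·3 + 5·x = 12 + 5x.
Every vertex has degree 3, so 3V = 2E.
Euler: V − E + F = 2 ⇒ (2E)/3 − E + (3 + x) = 2.
Multiply by 6: 2·(2E) − 3·(2E) + 6·(3 + x) = 12, i.e. 18 + 6x − (12 + 5x) = 12.
Collecting terms: x + 6 = 12, so x = 6.
Then 2E = 12 + 5·6 = 42, so E = 21, V = 2E/3 = 14, F = 3 + 6 = 9.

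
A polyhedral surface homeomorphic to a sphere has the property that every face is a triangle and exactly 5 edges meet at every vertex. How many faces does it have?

20

Each face has 3 edges and each edge borders two faces, so 2E = 3F.
Each vertex has degree 5, so 5V = 2E and hence V = 3F/5.
Euler: V − E + F = 2 ⇒ (3F/5) − (3F/2) + F = 2.
Multiply by 10: (6 − 15 + 10)F = 20, i.e. 1F = 20.
So F = 20, E = 3·20/2 = 30, V = 3·20/5 = 12.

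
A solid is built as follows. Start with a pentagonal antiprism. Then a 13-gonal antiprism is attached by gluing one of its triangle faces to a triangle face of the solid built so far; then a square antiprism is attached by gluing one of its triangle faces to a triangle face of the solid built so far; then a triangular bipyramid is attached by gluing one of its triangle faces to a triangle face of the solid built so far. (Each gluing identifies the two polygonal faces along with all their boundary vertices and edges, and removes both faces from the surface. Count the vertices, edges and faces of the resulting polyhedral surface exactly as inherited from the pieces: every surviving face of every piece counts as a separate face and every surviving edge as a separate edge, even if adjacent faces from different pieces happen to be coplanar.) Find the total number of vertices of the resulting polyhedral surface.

40

A pentagonal antiprism: V=10, E=20, F=12.
Attach a 13-gonal antiprism (V=26, E=52, F=28) along a 3-gon: merge 3 vertices and 3 edges, delete both glued faces → V=33, E=69, F=38.
Attach a square antiprism (V=8, E=16, F=10) along a 3-gon: merge 3 vertices and 3 edges, delete both glued faces → V=38, E=82, F=46.
Attach a triangular bipyramid (V=5, E=9, F=6) along a 3-gon: merge 3 vertices and 3 edges, delete both glued faces → V=40, E=88, F=50.
Check: V − E + F = 40 − 88 + 50 = 2.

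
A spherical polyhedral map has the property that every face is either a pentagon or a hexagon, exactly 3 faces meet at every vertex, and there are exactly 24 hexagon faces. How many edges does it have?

102

Let x be the number of pentagons; then F = 24 + x.
Edge–face incidences: 2E = 6·24 + 5·x = 144 + 5x.
Every vertex has degree 3, so 3V = 2E.
Euler: V − E + F = 2 ⇒ (2E)/3 − E + (24 + x) = 2.
Multiply by 6: 2·(2E) − 3·(2E) + 6·(24 + x) = 12, i.e. 144 + 6x − (144 + 5x) = 12.
Collecting terms: x = 12.
Then 2E = 144 + 5·12 = 204, so E = 102, V = 2E/3 = 68, F = 24 + 12 = 36.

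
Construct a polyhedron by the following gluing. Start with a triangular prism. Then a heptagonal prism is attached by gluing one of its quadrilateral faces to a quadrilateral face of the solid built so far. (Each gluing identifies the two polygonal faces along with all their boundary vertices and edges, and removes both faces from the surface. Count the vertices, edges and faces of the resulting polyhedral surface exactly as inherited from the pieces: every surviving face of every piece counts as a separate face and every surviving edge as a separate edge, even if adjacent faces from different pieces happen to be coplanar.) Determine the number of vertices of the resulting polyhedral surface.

16

A triangular prism: V=6, E=9, F=5.
Attach a heptagonal prism (V=14, E=21, F=9) along a 4-gon: merge 4 vertices and 4 edges, delete both glued faces → V=16, E=26, F=12.
Check: V − E + F = 16 − 26 + 12 = 2.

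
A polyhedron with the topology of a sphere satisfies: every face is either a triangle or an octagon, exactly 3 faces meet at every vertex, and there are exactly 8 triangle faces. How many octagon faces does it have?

6

Let x be the number of octagons; then F = 8 + x.
Edge–face incidences: 2E = 3·8 + 8·x = 24 + 8x.
Every vertex has degree 3, so 3V = 2E.
Euler: V − E + F = 2 ⇒ (2E)/3 − E + (8 + x) = 2.
Multiply by 6: 2·(2E) − 3·(2E) + 6·(8 + x) = 12, i.e. 48 + 6x − (24 + 8x) = 12.
Collecting terms: −2x + 24 = 12, so −2x = −12, so x = 6.
Then 2E = 24 + 8·6 = 72, so E = 36, V = 2E/3 = 24, F = 8 + 6 = 14.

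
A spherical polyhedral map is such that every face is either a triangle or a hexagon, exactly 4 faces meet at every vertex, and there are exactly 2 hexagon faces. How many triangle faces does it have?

12

Let x be the number of triangles; then F = 2 + x.
Edge–face incidences: 2E = 6·2 + 3·x = 12 + 3x.
Every vertex has degree 4, so 4V = 2E.
Euler: V − E + F = 2 ⇒ (2E)/4 − E + (2 + x) = 2.
Multiply by 8: 2·(2E) − 4·(2E) + 8·(2 + x) = 16, i.e. 16 + 8x − 2·(12 + 3x) = 16.
Collecting terms: 2x − 8 = 16, so 2x = 24, so x = 12.
Then 2E = 12 + 3·12 = 48, so E = 24, V = 2E/4 = 12, F = 2 + 12 = 14.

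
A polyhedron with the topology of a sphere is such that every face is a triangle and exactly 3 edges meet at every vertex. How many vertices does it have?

4

Each face has 3 edges and each edge borders two faces, so 2E = 3F.
Each vertex has degree 3, so 3V = 2E and hence V = 3F/3.
Euler: V − E + F = 2 ⇒ (3F/3) − (3F/2) + F = 2.
Multiply by 6: (6 − 9 + 6)F = 12, i.e. 3F = 12.
So F = 4, E = 3·4/2 = 6, V = 3·4/3 = 4.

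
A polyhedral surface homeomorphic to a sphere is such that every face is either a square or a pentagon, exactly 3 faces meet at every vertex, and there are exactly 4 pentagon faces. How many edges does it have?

Let x be the number of squares; then F = 4 + x.
Edge–face incidences: 2E = 5·4 + 4·x = 20 + 4x.
Every vertex has degree 3, so 3V = 2E.
Euler: V − E + F = 2 ⇒ (2E)/3 − E + (4 + x) = 2.
Multiply by 6: 2·(2E) − 3·(2E) + 6·(4 + x) = 12, i.e. 24 + 6x − (20 + 4x) = 12.
Collecting terms: 2x + 4 = 12, so 2x = 8, so x = 4.
Then 2E = 20 + 4·4 = 36, so E = 18, V = 2E/3 = 12, F = 4 + 4 = 8.

18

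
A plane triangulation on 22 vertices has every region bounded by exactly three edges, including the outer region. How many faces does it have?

40

In a plane triangulation 3F = 2E and V − E + F = 2, so F = 2V − 4 = 2·22 − 4 = 40.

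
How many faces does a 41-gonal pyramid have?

A pyramid on an n-gon base has one n-gon and n triangles: V = 41 + 1 = 42, E = 2·41 = 82, F = 41 + 1 = 42.

42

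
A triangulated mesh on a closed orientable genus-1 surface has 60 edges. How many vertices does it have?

χ = 2 − 2·1 = 0, and every face is a triangle so 3F = 2E.
F = 2E/3 = 40. Then V = 0 + E − F = 0 + 60 − 40 = 20.

20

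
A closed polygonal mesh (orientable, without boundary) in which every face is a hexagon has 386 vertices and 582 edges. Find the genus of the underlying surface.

2

Every face is a hexagon and each edge borders two faces, so 6F = 2·582, giving F = 194.
χ = V − E + F = 386 − 582 + 194 = -2.
For a closed orientable surface χ = 2 − 2g, so g = (2 − (-2))/2 = 2.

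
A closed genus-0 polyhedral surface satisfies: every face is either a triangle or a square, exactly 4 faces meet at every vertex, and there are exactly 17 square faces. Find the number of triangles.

Let x be the number of triangles; then F = 17 + x.
Edge–face incidences: 2E = 4·17 + 3·x = 68 + 3x.
Every vertex has degree 4, so 4V = 2E.
Euler: V − E + F = 2 ⇒ (2E)/4 − E + (17 + x) = 2.
Multiply by 8: 2·(2E) − 4·(2E) + 8·(17 + x) = 16, i.e. 136 + 8x − 2·(68 + 3x) = 16.
Collecting terms: 2x = 16, so x = 8.
Then 2E = 68 + 3·8 = 92, so E = 46, V = 2E/4 = 23, F = 17 + 8 = 25.

8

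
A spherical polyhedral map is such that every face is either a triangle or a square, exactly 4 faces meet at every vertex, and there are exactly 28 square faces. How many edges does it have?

68

Let x be the number of triangles; then F = 28 + x.
Edge–face incidences: 2E = 4·28 + 3·x = 112 + 3x.
Every vertex has degree 4, so 4V = 2E.
Euler: V − E + F = 2 ⇒ (2E)/4 − E + (28 + x) = 2.
Multiply by 8: 2·(2E) − 4·(2E) + 8·(28 + x) = 16, i.e. 224 + 8x − 2·(112 + 3x) = 16.
Collecting terms: 2x = 16, so x = 8.
Then 2E = 112 + 3·8 = 136, so E = 68, V = 2E/4 = 34, F = 28 + 8 = 36.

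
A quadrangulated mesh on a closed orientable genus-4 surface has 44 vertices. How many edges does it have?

χ = 2 − 2·4 = -6, and every face is a square so 4F = 2E.
V − E + F = -6 with E = 4F/2 gives 44 − (4/2 − 1)·F = -6, so F = 50 and E = 100.

100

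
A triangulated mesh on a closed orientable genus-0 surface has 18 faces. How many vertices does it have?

11

χ = 2 − 2·0 = 2, and every face is a triangle so 3F = 2E.
E = 3·18/2 = 27. Then V = 2 + E − F = 2 + 27 − 18 = 11.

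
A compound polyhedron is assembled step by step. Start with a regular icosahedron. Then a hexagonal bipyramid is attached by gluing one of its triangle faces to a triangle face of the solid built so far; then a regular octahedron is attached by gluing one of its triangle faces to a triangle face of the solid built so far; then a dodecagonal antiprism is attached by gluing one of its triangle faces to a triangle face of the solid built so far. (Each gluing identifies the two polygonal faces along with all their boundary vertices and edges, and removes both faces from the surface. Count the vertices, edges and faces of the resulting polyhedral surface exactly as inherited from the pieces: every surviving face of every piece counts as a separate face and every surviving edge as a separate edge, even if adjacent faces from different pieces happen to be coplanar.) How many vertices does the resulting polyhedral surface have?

A regular icosahedron: V=12, E=30, F=20.
Attach a hexagonal bipyramid (V=8, E=18, F=12) along a 3-gon: merge 3 vertices and 3 edges, delete both glued faces → V=17, E=45, F=30.
Attach a regular octahedron (V=6, E=12, F=8) along a 3-gon: merge 3 vertices and 3 edges, delete both glued faces → V=20, E=54, F=36.
Attach a dodecagonal antiprism (V=24, E=48, F=26) along a 3-gon: merge 3 vertices and 3 edges, delete both glued faces → V=41, E=99, F=60.
Check: V − E + F = 41 − 99 + 60 = 2.

41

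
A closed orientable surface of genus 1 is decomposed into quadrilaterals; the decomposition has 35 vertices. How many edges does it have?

70

χ = 2 − 2·1 = 0, and every face is a square so 4F = 2E.
V − E + F = 0 with E = 4F/2 gives 35 − (4/2 − 1)·F = 0, so F = 35 and E = 70.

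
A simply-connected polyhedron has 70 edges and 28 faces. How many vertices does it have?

Here V − E + F = 2.
V = 2 + E − F = 2 + 70 − 28 = 44.

44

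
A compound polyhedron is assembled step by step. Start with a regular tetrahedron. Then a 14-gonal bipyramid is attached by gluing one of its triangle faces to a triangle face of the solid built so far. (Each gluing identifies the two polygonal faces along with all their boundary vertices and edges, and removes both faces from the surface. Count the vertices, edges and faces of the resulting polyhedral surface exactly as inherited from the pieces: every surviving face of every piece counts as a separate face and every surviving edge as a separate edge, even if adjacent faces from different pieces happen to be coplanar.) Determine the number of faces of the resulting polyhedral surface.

A regular tetrahedron: V=4, E=6, F=4.
Attach a 14-gonal bipyramid (V=16, E=42, F=28) along a 3-gon: merge 3 vertices and 3 edges, delete both glued faces → V=17, E=45, F=30.
Check: V − E + F = 17 − 45 + 30 = 2.

30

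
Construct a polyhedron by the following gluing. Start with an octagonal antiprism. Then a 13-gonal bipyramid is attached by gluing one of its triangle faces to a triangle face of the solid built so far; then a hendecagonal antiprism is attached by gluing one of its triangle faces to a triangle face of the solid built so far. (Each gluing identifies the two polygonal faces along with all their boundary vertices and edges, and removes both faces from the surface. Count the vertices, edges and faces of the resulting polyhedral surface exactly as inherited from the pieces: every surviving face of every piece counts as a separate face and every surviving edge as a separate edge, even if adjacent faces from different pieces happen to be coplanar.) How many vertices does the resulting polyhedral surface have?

47

An octagonal antiprism: V=16, E=32, F=18.
Attach a 13-gonal bipyramid (V=15, E=39, F=26) along a 3-gon: merge 3 vertices and 3 edges, delete both glued faces → V=28, E=68, F=42.
Attach a hendecagonal antiprism (V=22, E=44, F=24) along a 3-gon: merge 3 vertices and 3 edges, delete both glued faces → V=47, E=109, F=64.
Check: V − E + F = 47 − 109 + 64 = 2.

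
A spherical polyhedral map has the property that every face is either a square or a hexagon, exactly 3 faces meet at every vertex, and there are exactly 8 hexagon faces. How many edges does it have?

36

Let x be the number of squares; then F = 8 + x.
Edge–face incidences: 2E = 6·8 + 4·x = 48 + 4x.
Every vertex has degree 3, so 3V = 2E.
Euler: V − E + F = 2 ⇒ (2E)/3 − E + (8 + x) = 2.
Multiply by 6: 2·(2E) − 3·(2E) + 6·(8 + x) = 12, i.e. 48 + 6x − (48 + 4x) = 12.
Collecting terms: 2x = 12, so x = 6.
Then 2E = 48 + 4·6 = 72, so E = 36, V = 2E/3 = 24, F = 8 + 6 = 14.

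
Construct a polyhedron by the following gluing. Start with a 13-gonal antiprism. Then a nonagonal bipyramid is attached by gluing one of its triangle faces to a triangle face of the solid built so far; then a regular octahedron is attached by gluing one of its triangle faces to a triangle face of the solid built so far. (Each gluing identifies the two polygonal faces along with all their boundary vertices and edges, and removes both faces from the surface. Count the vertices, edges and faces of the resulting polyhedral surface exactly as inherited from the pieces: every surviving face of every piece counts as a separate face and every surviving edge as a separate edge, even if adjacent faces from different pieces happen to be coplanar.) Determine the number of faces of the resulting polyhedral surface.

50

A 13-gonal antiprism: V=26, E=52, F=28.
Attach a nonagonal bipyramid (V=11, E=27, F=18) along a 3-gon: merge 3 vertices and 3 edges, delete both glued faces → V=34, E=76, F=44.
Attach a regular octahedron (V=6, E=12, F=8) along a 3-gon: merge 3 vertices and 3 edges, delete both glued faces → V=37, E=85, F=50.
Check: V − E + F = 37 − 85 + 50 = 2.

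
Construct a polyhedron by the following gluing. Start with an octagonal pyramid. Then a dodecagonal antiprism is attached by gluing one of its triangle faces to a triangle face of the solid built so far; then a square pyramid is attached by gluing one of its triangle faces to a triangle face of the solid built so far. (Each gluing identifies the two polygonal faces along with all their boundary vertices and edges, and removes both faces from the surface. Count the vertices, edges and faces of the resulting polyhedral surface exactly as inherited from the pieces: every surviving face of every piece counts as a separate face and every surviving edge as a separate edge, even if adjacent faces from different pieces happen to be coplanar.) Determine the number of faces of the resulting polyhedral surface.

An octagonal pyramid: V=9, E=16, F=9.
Attach a dodecagonal antiprism (V=24, E=48, F=26) along a 3-gon: merge 3 vertices and 3 edges, delete both glued faces → V=30, E=61, F=33.
Attach a square pyramid (V=5, E=8, F=5) along a 3-gon: merge 3 vertices and 3 edges, delete both glued faces → V=32, E=66, F=36.
Check: V − E + F = 32 − 66 + 36 = 2.

36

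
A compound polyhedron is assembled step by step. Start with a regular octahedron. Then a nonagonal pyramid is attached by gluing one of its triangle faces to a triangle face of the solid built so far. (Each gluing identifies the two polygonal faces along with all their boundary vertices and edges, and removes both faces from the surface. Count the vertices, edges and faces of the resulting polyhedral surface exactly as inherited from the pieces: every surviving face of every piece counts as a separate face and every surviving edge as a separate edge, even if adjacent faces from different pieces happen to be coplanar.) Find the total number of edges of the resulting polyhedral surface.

27

A regular octahedron: V=6, E=12, F=8.
Attach a nonagonal pyramid (V=10, E=18, F=10) along a 3-gon: merge 3 vertices and 3 edges, delete both glued faces → V=13, E=27, F=16.
Check: V − E + F = 13 − 27 + 16 = 2.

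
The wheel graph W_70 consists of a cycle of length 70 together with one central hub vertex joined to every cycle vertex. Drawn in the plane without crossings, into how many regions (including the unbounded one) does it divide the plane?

71

W_70 has V = 70 + 1 = 71 vertices and E = 2·70 = 140 edges.
By Euler's formula F = 2 − V + E = 2 − 71 + 140 = 71.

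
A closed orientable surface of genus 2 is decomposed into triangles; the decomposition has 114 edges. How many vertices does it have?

χ = 2 − 2·2 = -2, and every face is a triangle so 3F = 2E.
F = 2E/3 = 76. Then V = -2 + E − F = -2 + 114 − 76 = 36.

36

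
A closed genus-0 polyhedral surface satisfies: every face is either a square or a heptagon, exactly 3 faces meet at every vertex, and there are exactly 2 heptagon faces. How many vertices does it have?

14

Let x be the number of squares; then F = 2 + x.
Edge–face incidences: 2E = 7·2 + 4·x = 14 + 4x.
Every vertex has degree 3, so 3V = 2E.
Euler: V − E + F = 2 ⇒ (2E)/3 − E + (2 + x) = 2.
Multiply by 6: 2·(2E) − 3·(2E) + 6·(2 + x) = 12, i.e. 12 + 6x − (14 + 4x) = 12.
Collecting terms: 2x − 2 = 12, so 2x = 14, so x = 7.
Then 2E = 14 + 4·7 = 42, so E = 21, V = 2E/3 = 14, F = 2 + 7 = 9.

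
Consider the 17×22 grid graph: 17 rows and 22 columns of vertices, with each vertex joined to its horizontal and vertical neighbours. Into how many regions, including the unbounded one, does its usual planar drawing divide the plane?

The grid has V = 17·22 = 374 vertices and E = 17·21 + 22·16 = 709 edges.
F = 2 − V + E = 2 − 374 + 709 = 337.

337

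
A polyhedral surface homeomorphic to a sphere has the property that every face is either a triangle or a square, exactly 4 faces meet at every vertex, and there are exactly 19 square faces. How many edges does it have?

Let x be the number of triangles; then F = 19 + x.
Edge–face incidences: 2E = 4·19 + 3·x = 76 + 3x.
Every vertex has degree 4, so 4V = 2E.
Euler: V − E + F = 2 ⇒ (2E)/4 − E + (19 + x) = 2.
Multiply by 8: 2·(2E) − 4·(2E) + 8·(19 + x) = 16, i.e. 152 + 8x − 2·(76 + 3x) = 16.
Collecting terms: 2x = 16, so x = 8.
Then 2E = 76 + 3·8 = 100, so E = 50, V = 2E/4 = 25, F = 19 + 8 = 27.

50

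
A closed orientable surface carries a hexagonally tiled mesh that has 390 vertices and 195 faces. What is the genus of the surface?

Every face is a hexagon, so 2E = 6·195 = 1170, giving E = 585.
χ = V − E + F = 390 − 585 + 195 = 0.
For a closed orientable surface χ = 2 − 2g, so g = (2 − (0))/2 = 1.

1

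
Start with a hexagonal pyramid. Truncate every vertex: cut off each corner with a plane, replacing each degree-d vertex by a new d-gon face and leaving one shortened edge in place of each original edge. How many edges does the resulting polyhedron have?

The base solid has V = 7, E = 12, F = 7.
Truncation replaces each original edge-end by a new vertex, so V′ = 2E = 24.
Each original edge survives, and each old vertex of degree d contributes d new edges; summing degrees gives Σd = 2E, so E′ = E + 2E = 3E = 36.
Each original face survives and each original vertex becomes one new face: F′ = F + V = 14.

36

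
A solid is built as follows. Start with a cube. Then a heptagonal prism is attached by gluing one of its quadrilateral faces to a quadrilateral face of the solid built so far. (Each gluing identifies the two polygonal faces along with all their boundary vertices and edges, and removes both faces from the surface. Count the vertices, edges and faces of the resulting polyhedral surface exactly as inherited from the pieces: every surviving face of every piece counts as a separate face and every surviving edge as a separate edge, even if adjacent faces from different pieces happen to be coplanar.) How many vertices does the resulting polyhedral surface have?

A cube: V=8, E=12, F=6.
Attach a heptagonal prism (V=14, E=21, F=9) along a 4-gon: merge 4 vertices and 4 edges, delete both glued faces → V=18, E=29, F=13.
Check: V − E + F = 18 − 29 + 13 = 2.

18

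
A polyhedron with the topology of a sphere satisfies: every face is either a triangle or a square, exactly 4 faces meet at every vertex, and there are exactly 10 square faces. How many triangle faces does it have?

8

Let x be the number of triangles; then F = 10 + x.
Edge–face incidences: 2E = 4·10 + 3·x = 40 + 3x.
Every vertex has degree 4, so 4V = 2E.
Euler: V − E + F = 2 ⇒ (2E)/4 − E + (10 + x) = 2.
Multiply by 8: 2·(2E) − 4·(2E) + 8·(10 + x) = 16, i.e. 80 + 8x − 2·(40 + 3x) = 16.
Collecting terms: 2x = 16, so x = 8.
Then 2E = 40 + 3·8 = 64, so E = 32, V = 2E/4 = 16, F = 10 + 8 = 18.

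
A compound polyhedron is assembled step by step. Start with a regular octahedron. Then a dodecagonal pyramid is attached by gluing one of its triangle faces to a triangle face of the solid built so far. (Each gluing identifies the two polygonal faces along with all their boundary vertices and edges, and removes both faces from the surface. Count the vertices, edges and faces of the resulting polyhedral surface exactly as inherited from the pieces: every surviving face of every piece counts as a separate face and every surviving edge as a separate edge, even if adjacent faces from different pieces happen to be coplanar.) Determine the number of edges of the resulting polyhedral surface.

33

A regular octahedron: V=6, E=12, F=8.
Attach a dodecagonal pyramid (V=13, E=24, F=13) along a 3-gon: merge 3 vertices and 3 edges, delete both glued faces → V=16, E=33, F=19.
Check: V − E + F = 16 − 33 + 19 = 2.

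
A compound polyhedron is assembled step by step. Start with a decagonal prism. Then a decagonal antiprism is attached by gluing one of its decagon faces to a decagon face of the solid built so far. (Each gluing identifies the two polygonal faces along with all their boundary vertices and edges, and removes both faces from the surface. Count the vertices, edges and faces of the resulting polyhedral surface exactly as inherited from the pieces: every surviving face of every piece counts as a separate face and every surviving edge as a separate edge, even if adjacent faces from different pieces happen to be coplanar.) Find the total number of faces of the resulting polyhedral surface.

A decagonal prism: V=20, E=30, F=12.
Attach a decagonal antiprism (V=20, E=40, F=22) along a 10-gon: merge 10 vertices and 10 edges, delete both glued faces → V=30, E=60, F=32.
Check: V − E + F = 30 − 60 + 32 = 2.

32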